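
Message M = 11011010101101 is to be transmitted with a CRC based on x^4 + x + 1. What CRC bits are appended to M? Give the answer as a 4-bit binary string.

0010

Append 4 zeros: 110110101011010000. Divide by 10011 (XOR where the leading bit is 1):
  pos 0: 11011 XOR 10011 = 01000
  pos 1: 10000 XOR 10011 = 00011
  pos 4: 11101 XOR 10011 = 01110
  pos 5: 11100 XOR 10011 = 01111
  pos 6: 11111 XOR 10011 = 01100
  pos 7: 11001 XOR 10011 = 01010
  pos 8: 10100 XOR 10011 = 00111
  pos 10: 11110 XOR 10011 = 01101
  pos 11: 11010 XOR 10011 = 01001
  pos 12: 10010 XOR 10011 = 00001
Remainder (last 4 bits) = 0010. This is the CRC / FCS.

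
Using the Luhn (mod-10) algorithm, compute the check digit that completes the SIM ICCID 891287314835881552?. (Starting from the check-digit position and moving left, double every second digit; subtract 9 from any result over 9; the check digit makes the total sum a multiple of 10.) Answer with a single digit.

Partial digits right→left: 2 5 5 1 8 8 5 3 8 4 1 3 7 8 2 1 9 8
Double every second digit counting from the check-digit position (so the 1st, 3rd, 5th, ... of the partial from the right).
  doubled (with −9 where >9): 4 1 7 1 7 2 5 4 9 → sum 40
  kept as-is: 5 1 8 3 4 3 8 1 8 → sum 41
Total = 40 + 41 = 81.
Check digit = (10 − (81 mod 10)) mod 10 = 9.

9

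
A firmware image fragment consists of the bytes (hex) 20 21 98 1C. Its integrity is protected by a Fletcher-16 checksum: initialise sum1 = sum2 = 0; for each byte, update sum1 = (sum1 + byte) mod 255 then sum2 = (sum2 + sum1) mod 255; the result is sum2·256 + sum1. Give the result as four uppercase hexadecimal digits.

Running sums (mod 255):
  after byte 0 (20): sum1=32, sum2=32
  after byte 1 (21): sum1=65, sum2=97
  after byte 2 (98): sum1=217, sum2=59
  after byte 3 (1C): sum1=245, sum2=49
Checksum = sum2·256 + sum1 = 49·256 + 245 = 12789 = 0x31F5.

31F5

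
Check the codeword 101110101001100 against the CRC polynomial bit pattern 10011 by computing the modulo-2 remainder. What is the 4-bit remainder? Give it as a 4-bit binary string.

1010

Modulo-2 division of 101110101001100 by 10011:
  pos 0: 10111 XOR 10011 = 00100
  pos 2: 10001 XOR 10011 = 00010
  pos 5: 10010 XOR 10011 = 00001
  pos 9: 10110 XOR 10011 = 00101
Remainder = 1010 (nonzero — an error is detected).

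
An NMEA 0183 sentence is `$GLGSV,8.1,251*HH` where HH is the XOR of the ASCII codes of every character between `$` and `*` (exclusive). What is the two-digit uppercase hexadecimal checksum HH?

58

XOR the ASCII codes of the payload characters:
  'G' = 0x47 → acc = 0x47
  'L' = 0x4C → acc = 0x0B
  'G' = 0x47 → acc = 0x4C
  'S' = 0x53 → acc = 0x1F
  'V' = 0x56 → acc = 0x49
  ',' = 0x2C → acc = 0x65
  '8' = 0x38 → acc = 0x5D
  '.' = 0x2E → acc = 0x73
  '1' = 0x31 → acc = 0x42
  ',' = 0x2C → acc = 0x6E
  '2' = 0x32 → acc = 0x5C
  '5' = 0x35 → acc = 0x69
  '1' = 0x31 → acc = 0x58
Checksum = 0x58.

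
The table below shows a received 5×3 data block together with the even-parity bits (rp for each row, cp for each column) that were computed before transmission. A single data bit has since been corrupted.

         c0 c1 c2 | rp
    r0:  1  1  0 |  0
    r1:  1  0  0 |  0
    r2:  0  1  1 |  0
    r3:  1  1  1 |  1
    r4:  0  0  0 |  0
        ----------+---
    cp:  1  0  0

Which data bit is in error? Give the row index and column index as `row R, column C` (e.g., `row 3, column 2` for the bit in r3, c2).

row 1, column 1

Recompute each row's even parity and compare to rp:
  r0: data parity 0, sent rp 0 → ok
  r1: data parity 1, sent rp 0 → mismatch
  r2: data parity 0, sent rp 0 → ok
  r3: data parity 1, sent rp 1 → ok
  r4: data parity 0, sent rp 0 → ok
Recompute each column's even parity and compare to cp:
  c0: data parity 1, sent cp 1 → ok
  c1: data parity 1, sent cp 0 → mismatch
  c2: data parity 0, sent cp 0 → ok
Exactly one row (r1) and one column (c1) fail → the flipped bit is at their intersection.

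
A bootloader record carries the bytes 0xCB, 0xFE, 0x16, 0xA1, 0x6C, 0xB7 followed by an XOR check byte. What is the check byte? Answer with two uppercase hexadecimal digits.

59

XOR the bytes together:
  start with 0xCB
  0xCB ⊕ 0xFE = 0x35
  0x35 ⊕ 0x16 = 0x23
  0x23 ⊕ 0xA1 = 0x82
  0x82 ⊕ 0x6C = 0xEE
  0xEE ⊕ 0xB7 = 0x59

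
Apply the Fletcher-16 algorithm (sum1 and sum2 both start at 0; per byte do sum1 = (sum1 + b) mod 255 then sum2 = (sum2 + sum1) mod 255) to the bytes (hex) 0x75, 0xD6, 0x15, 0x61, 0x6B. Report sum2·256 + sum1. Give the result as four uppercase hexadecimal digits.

142E

Running sums (mod 255):
  after byte 0 (0x75): sum1=117, sum2=117
  after byte 1 (0xD6): sum1=76, sum2=193
  after byte 2 (0x15): sum1=97, sum2=35
  after byte 3 (0x61): sum1=194, sum2=229
  after byte 4 (0x6B): sum1=46, sum2=20
Checksum = sum2·256 + sum1 = 20·256 + 46 = 5166 = 0x142E.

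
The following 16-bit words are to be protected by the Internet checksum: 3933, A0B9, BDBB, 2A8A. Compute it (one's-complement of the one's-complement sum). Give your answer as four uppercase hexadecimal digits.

3DCD

One's-complement addition (fold any carry out of bit 15 back into bit 0):
  0x3933 + 0xA0B9 = 0x0D9EC
  0xD9EC + 0xBDBB = 0x197A7 → wrap carry → 0x97A8
  0x97A8 + 0x2A8A = 0x0C232
One's-complement sum = 0xC232.
Checksum = ~0xC232 & 0xFFFF = 0x3DCD.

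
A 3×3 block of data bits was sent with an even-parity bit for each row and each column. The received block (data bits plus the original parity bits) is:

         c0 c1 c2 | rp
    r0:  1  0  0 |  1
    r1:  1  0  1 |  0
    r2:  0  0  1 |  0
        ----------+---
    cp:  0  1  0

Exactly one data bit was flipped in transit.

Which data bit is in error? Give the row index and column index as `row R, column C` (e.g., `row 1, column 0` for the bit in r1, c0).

row 2, column 1

Recompute each row's even parity and compare to rp:
  r0: data parity 1, sent rp 1 → ok
  r1: data parity 0, sent rp 0 → ok
  r2: data parity 1, sent rp 0 → mismatch
Recompute each column's even parity and compare to cp:
  c0: data parity 0, sent cp 0 → ok
  c1: data parity 0, sent cp 1 → mismatch
  c2: data parity 0, sent cp 0 → ok
Exactly one row (r2) and one column (c1) fail → the flipped bit is at their intersection.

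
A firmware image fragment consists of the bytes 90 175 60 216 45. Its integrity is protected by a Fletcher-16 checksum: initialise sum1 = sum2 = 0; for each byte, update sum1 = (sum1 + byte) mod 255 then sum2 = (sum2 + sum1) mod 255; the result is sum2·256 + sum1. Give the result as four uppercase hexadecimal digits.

164C

Running sums (mod 255):
  after byte 0 (90): sum1=90, sum2=90
  after byte 1 (175): sum1=10, sum2=100
  after byte 2 (60): sum1=70, sum2=170
  after byte 3 (216): sum1=31, sum2=201
  after byte 4 (45): sum1=76, sum2=22
Checksum = sum2·256 + sum1 = 22·256 + 76 = 5708 = 0x164C.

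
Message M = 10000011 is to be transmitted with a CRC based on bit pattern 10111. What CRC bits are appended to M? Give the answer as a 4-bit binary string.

1110

Append 4 zeros: 100000110000. Divide by 10111 (XOR where the leading bit is 1):
  pos 0: 10000 XOR 10111 = 00111
  pos 2: 11101 XOR 10111 = 01010
  pos 3: 10101 XOR 10111 = 00010
  pos 6: 10000 XOR 10111 = 00111
Remainder (last 4 bits) = 1110. This is the CRC / FCS.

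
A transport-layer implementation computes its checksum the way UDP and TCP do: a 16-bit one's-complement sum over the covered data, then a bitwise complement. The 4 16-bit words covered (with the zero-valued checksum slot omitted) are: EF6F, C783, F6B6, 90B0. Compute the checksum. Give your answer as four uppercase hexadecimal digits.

C1A4

One's-complement addition (fold any carry out of bit 15 back into bit 0):
  0xEF6F + 0xC783 = 0x1B6F2 → wrap carry → 0xB6F3
  0xB6F3 + 0xF6B6 = 0x1ADA9 → wrap carry → 0xADAA
  0xADAA + 0x90B0 = 0x13E5A → wrap carry → 0x3E5B
One's-complement sum = 0x3E5B.
Checksum = ~0x3E5B & 0xFFFF = 0xC1A4.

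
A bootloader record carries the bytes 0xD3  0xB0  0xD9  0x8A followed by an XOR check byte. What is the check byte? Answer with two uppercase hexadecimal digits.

30

XOR the bytes together:
  start with 0xD3
  0xD3 ⊕ 0xB0 = 0x63
  0x63 ⊕ 0xD9 = 0xBA
  0xBA ⊕ 0x8A = 0x30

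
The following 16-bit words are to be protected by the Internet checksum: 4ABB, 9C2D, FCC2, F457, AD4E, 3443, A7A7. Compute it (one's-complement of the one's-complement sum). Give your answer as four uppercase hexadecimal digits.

One's-complement addition (fold any carry out of bit 15 back into bit 0):
  0x4ABB + 0x9C2D = 0x0E6E8
  0xE6E8 + 0xFCC2 = 0x1E3AA → wrap carry → 0xE3AB
  0xE3AB + 0xF457 = 0x1D802 → wrap carry → 0xD803
  0xD803 + 0xAD4E = 0x18551 → wrap carry → 0x8552
  0x8552 + 0x3443 = 0x0B995
  0xB995 + 0xA7A7 = 0x1613C → wrap carry → 0x613D
One's-complement sum = 0x613D.
Checksum = ~0x613D & 0xFFFF = 0x9EC2.

9EC2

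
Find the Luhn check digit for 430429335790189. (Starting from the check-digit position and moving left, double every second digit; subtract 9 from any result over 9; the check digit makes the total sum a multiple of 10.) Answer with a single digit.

Partial digits right→left: 9 8 1 0 9 7 5 3 3 9 2 4 0 3 4
Double every second digit counting from the check-digit position (so the 1st, 3rd, 5th, ... of the partial from the right).
  doubled (with −9 where >9): 9 2 9 1 6 4 0 8 → sum 39
  kept as-is: 8 0 7 3 9 4 3 → sum 34
Total = 39 + 34 = 73.
Check digit = (10 − (73 mod 10)) mod 10 = 7.

7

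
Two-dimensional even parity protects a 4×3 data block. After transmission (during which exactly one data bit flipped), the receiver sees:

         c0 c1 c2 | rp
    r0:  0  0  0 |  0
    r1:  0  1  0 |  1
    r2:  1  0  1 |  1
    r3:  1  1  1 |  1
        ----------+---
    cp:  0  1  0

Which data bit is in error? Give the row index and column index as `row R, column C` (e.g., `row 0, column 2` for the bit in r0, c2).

row 2, column 1

Recompute each row's even parity and compare to rp:
  r0: data parity 0, sent rp 0 → ok
  r1: data parity 1, sent rp 1 → ok
  r2: data parity 0, sent rp 1 → mismatch
  r3: data parity 1, sent rp 1 → ok
Recompute each column's even parity and compare to cp:
  c0: data parity 0, sent cp 0 → ok
  c1: data parity 0, sent cp 1 → mismatch
  c2: data parity 0, sent cp 0 → ok
Exactly one row (r2) and one column (c1) fail → the flipped bit is at their intersection.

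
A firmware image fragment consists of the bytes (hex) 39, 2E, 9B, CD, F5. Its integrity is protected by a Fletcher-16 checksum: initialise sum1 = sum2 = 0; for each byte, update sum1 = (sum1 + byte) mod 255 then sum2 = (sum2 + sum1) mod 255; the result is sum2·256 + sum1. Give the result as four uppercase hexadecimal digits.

3BC6

Running sums (mod 255):
  after byte 0 (39): sum1=57, sum2=57
  after byte 1 (2E): sum1=103, sum2=160
  after byte 2 (9B): sum1=3, sum2=163
  after byte 3 (CD): sum1=208, sum2=116
  after byte 4 (F5): sum1=198, sum2=59
Checksum = sum2·256 + sum1 = 59·256 + 198 = 15302 = 0x3BC6.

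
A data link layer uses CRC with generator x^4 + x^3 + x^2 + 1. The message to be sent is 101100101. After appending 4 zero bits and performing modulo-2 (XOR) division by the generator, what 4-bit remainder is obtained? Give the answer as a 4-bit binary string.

1000

Append 4 zeros: 1011001010000. Divide by 11101 (XOR where the leading bit is 1):
  pos 0: 10110 XOR 11101 = 01011
  pos 1: 10110 XOR 11101 = 01011
  pos 2: 10111 XOR 11101 = 01010
  pos 3: 10100 XOR 11101 = 01001
  pos 4: 10011 XOR 11101 = 01110
  pos 5: 11100 XOR 11101 = 00001
Remainder (last 4 bits) = 1000. This is the CRC / FCS.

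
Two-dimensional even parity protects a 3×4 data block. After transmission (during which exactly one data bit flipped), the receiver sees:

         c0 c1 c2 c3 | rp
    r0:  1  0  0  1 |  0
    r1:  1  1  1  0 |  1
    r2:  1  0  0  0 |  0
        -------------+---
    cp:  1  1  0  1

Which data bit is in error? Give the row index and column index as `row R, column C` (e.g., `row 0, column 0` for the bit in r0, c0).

row 2, column 2

Recompute each row's even parity and compare to rp:
  r0: data parity 0, sent rp 0 → ok
  r1: data parity 1, sent rp 1 → ok
  r2: data parity 1, sent rp 0 → mismatch
Recompute each column's even parity and compare to cp:
  c0: data parity 1, sent cp 1 → ok
  c1: data parity 1, sent cp 1 → ok
  c2: data parity 1, sent cp 0 → mismatch
  c3: data parity 1, sent cp 1 → ok
Exactly one row (r2) and one column (c2) fail → the flipped bit is at their intersection.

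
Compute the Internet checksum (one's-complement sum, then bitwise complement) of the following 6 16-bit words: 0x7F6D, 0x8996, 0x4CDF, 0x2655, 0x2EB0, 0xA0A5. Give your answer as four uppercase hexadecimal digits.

One's-complement addition (fold any carry out of bit 15 back into bit 0):
  0x7F6D + 0x8996 = 0x10903 → wrap carry → 0x0904
  0x0904 + 0x4CDF = 0x055E3
  0x55E3 + 0x2655 = 0x07C38
  0x7C38 + 0x2EB0 = 0x0AAE8
  0xAAE8 + 0xA0A5 = 0x14B8D → wrap carry → 0x4B8E
One's-complement sum = 0x4B8E.
Checksum = ~0x4B8E & 0xFFFF = 0xB471.

B471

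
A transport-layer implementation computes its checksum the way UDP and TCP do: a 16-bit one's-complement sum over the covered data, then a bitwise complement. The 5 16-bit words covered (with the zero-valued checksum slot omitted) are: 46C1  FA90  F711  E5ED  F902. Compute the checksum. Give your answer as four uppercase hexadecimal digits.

E8AA

One's-complement addition (fold any carry out of bit 15 back into bit 0):
  0x46C1 + 0xFA90 = 0x14151 → wrap carry → 0x4152
  0x4152 + 0xF711 = 0x13863 → wrap carry → 0x3864
  0x3864 + 0xE5ED = 0x11E51 → wrap carry → 0x1E52
  0x1E52 + 0xF902 = 0x11754 → wrap carry → 0x1755
One's-complement sum = 0x1755.
Checksum = ~0x1755 & 0xFFFF = 0xE8AA.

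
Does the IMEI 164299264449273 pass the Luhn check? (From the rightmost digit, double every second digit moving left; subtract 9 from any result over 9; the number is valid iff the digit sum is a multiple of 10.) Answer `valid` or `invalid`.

From the right, keep odd positions and double even positions (subtract 9 from any doubled value over 9):
  doubled (positions 2,4,...): 5 9 8 3 9 4 3 → sum 41
  kept (positions 1,3,...): 3 2 4 4 2 9 4 1 → sum 29
Total = 70.
70 mod 10 = 0, so the number is valid.

valid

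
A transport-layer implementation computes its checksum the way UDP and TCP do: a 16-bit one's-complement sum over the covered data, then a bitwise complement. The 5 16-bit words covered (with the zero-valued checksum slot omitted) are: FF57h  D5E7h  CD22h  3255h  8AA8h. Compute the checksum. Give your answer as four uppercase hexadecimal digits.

A09F

One's-complement addition (fold any carry out of bit 15 back into bit 0):
  0xFF57 + 0xD5E7 = 0x1D53E → wrap carry → 0xD53F
  0xD53F + 0xCD22 = 0x1A261 → wrap carry → 0xA262
  0xA262 + 0x3255 = 0x0D4B7
  0xD4B7 + 0x8AA8 = 0x15F5F → wrap carry → 0x5F60
One's-complement sum = 0x5F60.
Checksum = ~0x5F60 & 0xFFFF = 0xA09F.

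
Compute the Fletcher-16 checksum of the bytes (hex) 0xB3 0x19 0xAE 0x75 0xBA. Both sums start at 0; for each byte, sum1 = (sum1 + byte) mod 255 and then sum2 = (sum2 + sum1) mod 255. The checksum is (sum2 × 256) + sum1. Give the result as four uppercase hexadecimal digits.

Running sums (mod 255):
  after byte 0 (0xB3): sum1=179, sum2=179
  after byte 1 (0x19): sum1=204, sum2=128
  after byte 2 (0xAE): sum1=123, sum2=251
  after byte 3 (0x75): sum1=240, sum2=236
  after byte 4 (0xBA): sum1=171, sum2=152
Checksum = sum2·256 + sum1 = 152·256 + 171 = 39083 = 0x98AB.

98AB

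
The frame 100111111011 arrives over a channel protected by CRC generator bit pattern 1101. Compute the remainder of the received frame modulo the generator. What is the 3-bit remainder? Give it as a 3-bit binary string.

Modulo-2 division of 100111111011 by 1101:
  pos 0: 1001 XOR 1101 = 0100
  pos 1: 1001 XOR 1101 = 0100
  pos 2: 1001 XOR 1101 = 0100
  pos 3: 1001 XOR 1101 = 0100
  pos 4: 1001 XOR 1101 = 0100
  pos 5: 1001 XOR 1101 = 0100
  pos 6: 1000 XOR 1101 = 0101
  pos 7: 1011 XOR 1101 = 0110
  pos 8: 1101 XOR 1101 = 0000
Remainder = 000 (zero — the frame passes the CRC check).

000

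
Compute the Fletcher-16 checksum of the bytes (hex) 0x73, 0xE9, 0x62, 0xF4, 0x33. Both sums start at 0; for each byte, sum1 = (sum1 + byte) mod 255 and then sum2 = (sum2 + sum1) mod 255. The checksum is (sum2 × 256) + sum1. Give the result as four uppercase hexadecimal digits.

Running sums (mod 255):
  after byte 0 (0x73): sum1=115, sum2=115
  after byte 1 (0xE9): sum1=93, sum2=208
  after byte 2 (0x62): sum1=191, sum2=144
  after byte 3 (0xF4): sum1=180, sum2=69
  after byte 4 (0x33): sum1=231, sum2=45
Checksum = sum2·256 + sum1 = 45·256 + 231 = 11751 = 0x2DE7.

2DE7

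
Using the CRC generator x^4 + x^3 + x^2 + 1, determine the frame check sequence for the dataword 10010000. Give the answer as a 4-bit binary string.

Append 4 zeros: 100100000000. Divide by 11101 (XOR where the leading bit is 1):
  pos 0: 10010 XOR 11101 = 01111
  pos 1: 11110 XOR 11101 = 00011
  pos 4: 11000 XOR 11101 = 00101
  pos 6: 10100 XOR 11101 = 01001
  pos 7: 10010 XOR 11101 = 01111
Remainder (last 4 bits) = 1111. This is the CRC / FCS.

1111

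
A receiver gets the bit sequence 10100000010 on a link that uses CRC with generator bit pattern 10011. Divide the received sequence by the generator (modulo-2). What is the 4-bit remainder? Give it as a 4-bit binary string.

0000

Modulo-2 division of 10100000010 by 10011:
  pos 0: 10100 XOR 10011 = 00111
  pos 2: 11100 XOR 10011 = 01111
  pos 3: 11110 XOR 10011 = 01101
  pos 4: 11010 XOR 10011 = 01001
  pos 5: 10011 XOR 10011 = 00000
Remainder = 0000 (zero — the frame passes the CRC check).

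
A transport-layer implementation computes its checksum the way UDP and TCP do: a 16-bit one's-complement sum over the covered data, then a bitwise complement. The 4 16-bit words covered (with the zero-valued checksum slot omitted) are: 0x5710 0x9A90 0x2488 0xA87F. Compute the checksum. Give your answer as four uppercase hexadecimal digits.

One's-complement addition (fold any carry out of bit 15 back into bit 0):
  0x5710 + 0x9A90 = 0x0F1A0
  0xF1A0 + 0x2488 = 0x11628 → wrap carry → 0x1629
  0x1629 + 0xA87F = 0x0BEA8
One's-complement sum = 0xBEA8.
Checksum = ~0xBEA8 & 0xFFFF = 0x4157.

4157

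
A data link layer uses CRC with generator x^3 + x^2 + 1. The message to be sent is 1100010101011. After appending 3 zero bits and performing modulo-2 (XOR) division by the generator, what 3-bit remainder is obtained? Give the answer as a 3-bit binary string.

Append 3 zeros: 1100010101011000. Divide by 1101 (XOR where the leading bit is 1):
  pos 0: 1100 XOR 1101 = 0001
  pos 3: 1010 XOR 1101 = 0111
  pos 4: 1111 XOR 1101 = 0010
  pos 6: 1001 XOR 1101 = 0100
  pos 7: 1000 XOR 1101 = 0101
  pos 8: 1011 XOR 1101 = 0110
  pos 9: 1101 XOR 1101 = 0000
Remainder (last 3 bits) = 000. This is the CRC / FCS.

000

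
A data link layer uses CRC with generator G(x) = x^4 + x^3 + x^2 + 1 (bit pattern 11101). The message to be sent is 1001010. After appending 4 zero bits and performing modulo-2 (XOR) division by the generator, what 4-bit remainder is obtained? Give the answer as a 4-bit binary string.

1110

Append 4 zeros: 10010100000. Divide by 11101 (XOR where the leading bit is 1):
  pos 0: 10010 XOR 11101 = 01111
  pos 1: 11111 XOR 11101 = 00010
  pos 4: 10000 XOR 11101 = 01101
  pos 5: 11010 XOR 11101 = 00111
Remainder (last 4 bits) = 1110. This is the CRC / FCS.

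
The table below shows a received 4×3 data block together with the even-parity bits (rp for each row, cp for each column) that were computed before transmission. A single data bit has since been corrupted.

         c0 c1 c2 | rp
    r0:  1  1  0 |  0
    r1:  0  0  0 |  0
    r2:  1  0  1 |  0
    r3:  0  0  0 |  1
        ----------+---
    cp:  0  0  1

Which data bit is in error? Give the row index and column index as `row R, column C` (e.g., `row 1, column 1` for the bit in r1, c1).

row 3, column 1

Recompute each row's even parity and compare to rp:
  r0: data parity 0, sent rp 0 → ok
  r1: data parity 0, sent rp 0 → ok
  r2: data parity 0, sent rp 0 → ok
  r3: data parity 0, sent rp 1 → mismatch
Recompute each column's even parity and compare to cp:
  c0: data parity 0, sent cp 0 → ok
  c1: data parity 1, sent cp 0 → mismatch
  c2: data parity 1, sent cp 1 → ok
Exactly one row (r3) and one column (c1) fail → the flipped bit is at their intersection.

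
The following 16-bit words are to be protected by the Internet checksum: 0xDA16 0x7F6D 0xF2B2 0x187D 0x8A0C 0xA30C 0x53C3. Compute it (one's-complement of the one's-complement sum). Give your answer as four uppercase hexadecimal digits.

1A6F

One's-complement addition (fold any carry out of bit 15 back into bit 0):
  0xDA16 + 0x7F6D = 0x15983 → wrap carry → 0x5984
  0x5984 + 0xF2B2 = 0x14C36 → wrap carry → 0x4C37
  0x4C37 + 0x187D = 0x064B4
  0x64B4 + 0x8A0C = 0x0EEC0
  0xEEC0 + 0xA30C = 0x191CC → wrap carry → 0x91CD
  0x91CD + 0x53C3 = 0x0E590
One's-complement sum = 0xE590.
Checksum = ~0xE590 & 0xFFFF = 0x1A6F.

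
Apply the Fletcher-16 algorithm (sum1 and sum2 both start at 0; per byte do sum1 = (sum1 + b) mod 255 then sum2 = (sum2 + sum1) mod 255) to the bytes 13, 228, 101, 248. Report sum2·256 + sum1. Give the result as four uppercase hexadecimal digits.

A650

Running sums (mod 255):
  after byte 0 (13): sum1=13, sum2=13
  after byte 1 (228): sum1=241, sum2=254
  after byte 2 (101): sum1=87, sum2=86
  after byte 3 (248): sum1=80, sum2=166
Checksum = sum2·256 + sum1 = 166·256 + 80 = 42576 = 0xA650.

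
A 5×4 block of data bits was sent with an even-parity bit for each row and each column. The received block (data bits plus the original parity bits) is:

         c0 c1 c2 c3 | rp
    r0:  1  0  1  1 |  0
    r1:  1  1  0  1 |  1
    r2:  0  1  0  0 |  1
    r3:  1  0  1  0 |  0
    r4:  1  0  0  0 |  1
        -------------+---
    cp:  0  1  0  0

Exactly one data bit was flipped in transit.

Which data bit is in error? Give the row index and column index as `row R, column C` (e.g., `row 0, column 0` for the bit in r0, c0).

Recompute each row's even parity and compare to rp:
  r0: data parity 1, sent rp 0 → mismatch
  r1: data parity 1, sent rp 1 → ok
  r2: data parity 1, sent rp 1 → ok
  r3: data parity 0, sent rp 0 → ok
  r4: data parity 1, sent rp 1 → ok
Recompute each column's even parity and compare to cp:
  c0: data parity 0, sent cp 0 → ok
  c1: data parity 0, sent cp 1 → mismatch
  c2: data parity 0, sent cp 0 → ok
  c3: data parity 0, sent cp 0 → ok
Exactly one row (r0) and one column (c1) fail → the flipped bit is at their intersection.

row 0, column 1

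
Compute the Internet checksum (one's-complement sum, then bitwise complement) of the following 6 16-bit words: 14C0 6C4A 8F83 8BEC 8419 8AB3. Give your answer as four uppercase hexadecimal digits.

54B8

One's-complement addition (fold any carry out of bit 15 back into bit 0):
  0x14C0 + 0x6C4A = 0x0810A
  0x810A + 0x8F83 = 0x1108D → wrap carry → 0x108E
  0x108E + 0x8BEC = 0x09C7A
  0x9C7A + 0x8419 = 0x12093 → wrap carry → 0x2094
  0x2094 + 0x8AB3 = 0x0AB47
One's-complement sum = 0xAB47.
Checksum = ~0xAB47 & 0xFFFF = 0x54B8.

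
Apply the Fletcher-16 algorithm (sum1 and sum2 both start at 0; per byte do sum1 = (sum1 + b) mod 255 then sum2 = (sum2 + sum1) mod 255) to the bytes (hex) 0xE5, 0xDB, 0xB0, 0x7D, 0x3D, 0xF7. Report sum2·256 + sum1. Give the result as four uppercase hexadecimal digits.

5C25

Running sums (mod 255):
  after byte 0 (0xE5): sum1=229, sum2=229
  after byte 1 (0xDB): sum1=193, sum2=167
  after byte 2 (0xB0): sum1=114, sum2=26
  after byte 3 (0x7D): sum1=239, sum2=10
  after byte 4 (0x3D): sum1=45, sum2=55
  after byte 5 (0xF7): sum1=37, sum2=92
Checksum = sum2·256 + sum1 = 92·256 + 37 = 23589 = 0x5C25.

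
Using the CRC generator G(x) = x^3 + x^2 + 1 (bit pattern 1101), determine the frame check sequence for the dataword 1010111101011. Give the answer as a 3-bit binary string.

100

Append 3 zeros: 1010111101011000. Divide by 1101 (XOR where the leading bit is 1):
  pos 0: 1010 XOR 1101 = 0111
  pos 1: 1111 XOR 1101 = 0010
  pos 3: 1011 XOR 1101 = 0110
  pos 4: 1101 XOR 1101 = 0000
  pos 9: 1011 XOR 1101 = 0110
  pos 10: 1100 XOR 1101 = 0001
Remainder (last 3 bits) = 100. This is the CRC / FCS.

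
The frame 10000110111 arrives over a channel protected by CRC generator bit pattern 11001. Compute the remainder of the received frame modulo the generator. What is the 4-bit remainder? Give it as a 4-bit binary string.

Modulo-2 division of 10000110111 by 11001:
  pos 0: 10000 XOR 11001 = 01001
  pos 1: 10011 XOR 11001 = 01010
  pos 2: 10101 XOR 11001 = 01100
  pos 3: 11000 XOR 11001 = 00001
Remainder = 1111 (nonzero — an error is detected).

1111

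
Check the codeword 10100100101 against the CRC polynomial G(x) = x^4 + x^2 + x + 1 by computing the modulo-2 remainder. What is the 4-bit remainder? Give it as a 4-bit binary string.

Modulo-2 division of 10100100101 by 10111:
  pos 0: 10100 XOR 10111 = 00011
  pos 3: 11100 XOR 10111 = 01011
  pos 4: 10111 XOR 10111 = 00000
Remainder = 0001 (nonzero — an error is detected).

0001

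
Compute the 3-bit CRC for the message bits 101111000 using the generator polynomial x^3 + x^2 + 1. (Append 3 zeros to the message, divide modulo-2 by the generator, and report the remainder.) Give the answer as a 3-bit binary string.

110

Append 3 zeros: 101111000000. Divide by 1101 (XOR where the leading bit is 1):
  pos 0: 1011 XOR 1101 = 0110
  pos 1: 1101 XOR 1101 = 0000
  pos 5: 1000 XOR 1101 = 0101
  pos 6: 1010 XOR 1101 = 0111
  pos 7: 1110 XOR 1101 = 0011
Remainder (last 3 bits) = 110. This is the CRC / FCS.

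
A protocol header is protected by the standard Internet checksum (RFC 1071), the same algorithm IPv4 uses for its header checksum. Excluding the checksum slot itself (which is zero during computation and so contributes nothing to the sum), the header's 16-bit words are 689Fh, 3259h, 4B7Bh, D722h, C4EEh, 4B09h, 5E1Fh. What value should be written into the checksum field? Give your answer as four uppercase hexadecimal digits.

One's-complement addition (fold any carry out of bit 15 back into bit 0):
  0x689F + 0x3259 = 0x09AF8
  0x9AF8 + 0x4B7B = 0x0E673
  0xE673 + 0xD722 = 0x1BD95 → wrap carry → 0xBD96
  0xBD96 + 0xC4EE = 0x18284 → wrap carry → 0x8285
  0x8285 + 0x4B09 = 0x0CD8E
  0xCD8E + 0x5E1F = 0x12BAD → wrap carry → 0x2BAE
One's-complement sum = 0x2BAE.
Checksum = ~0x2BAE & 0xFFFF = 0xD451.

D451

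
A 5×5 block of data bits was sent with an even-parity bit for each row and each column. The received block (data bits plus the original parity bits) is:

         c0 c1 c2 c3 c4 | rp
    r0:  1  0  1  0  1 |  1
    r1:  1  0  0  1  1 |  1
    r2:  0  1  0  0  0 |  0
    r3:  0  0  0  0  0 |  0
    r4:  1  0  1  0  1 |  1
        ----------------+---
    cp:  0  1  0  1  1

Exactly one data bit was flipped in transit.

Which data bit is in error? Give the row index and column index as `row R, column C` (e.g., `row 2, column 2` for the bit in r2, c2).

row 2, column 0

Recompute each row's even parity and compare to rp:
  r0: data parity 1, sent rp 1 → ok
  r1: data parity 1, sent rp 1 → ok
  r2: data parity 1, sent rp 0 → mismatch
  r3: data parity 0, sent rp 0 → ok
  r4: data parity 1, sent rp 1 → ok
Recompute each column's even parity and compare to cp:
  c0: data parity 1, sent cp 0 → mismatch
  c1: data parity 1, sent cp 1 → ok
  c2: data parity 0, sent cp 0 → ok
  c3: data parity 1, sent cp 1 → ok
  c4: data parity 1, sent cp 1 → ok
Exactly one row (r2) and one column (c0) fail → the flipped bit is at their intersection.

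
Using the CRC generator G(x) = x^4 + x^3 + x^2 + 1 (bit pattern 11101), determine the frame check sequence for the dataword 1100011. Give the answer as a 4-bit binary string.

Append 4 zeros: 11000110000. Divide by 11101 (XOR where the leading bit is 1):
  pos 0: 11000 XOR 11101 = 00101
  pos 2: 10111 XOR 11101 = 01010
  pos 3: 10100 XOR 11101 = 01001
  pos 4: 10010 XOR 11101 = 01111
  pos 5: 11110 XOR 11101 = 00011
Remainder (last 4 bits) = 0110. This is the CRC / FCS.

0110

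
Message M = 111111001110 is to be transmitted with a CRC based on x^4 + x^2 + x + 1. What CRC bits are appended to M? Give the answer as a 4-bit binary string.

1101

Append 4 zeros: 1111110011100000. Divide by 10111 (XOR where the leading bit is 1):
  pos 0: 11111 XOR 10111 = 01000
  pos 1: 10001 XOR 10111 = 00110
  pos 3: 11000 XOR 10111 = 01111
  pos 4: 11111 XOR 10111 = 01000
  pos 5: 10001 XOR 10111 = 00110
  pos 7: 11010 XOR 10111 = 01101
  pos 8: 11010 XOR 10111 = 01101
  pos 9: 11010 XOR 10111 = 01101
  pos 10: 11010 XOR 10111 = 01101
  pos 11: 11010 XOR 10111 = 01101
Remainder (last 4 bits) = 1101. This is the CRC / FCS.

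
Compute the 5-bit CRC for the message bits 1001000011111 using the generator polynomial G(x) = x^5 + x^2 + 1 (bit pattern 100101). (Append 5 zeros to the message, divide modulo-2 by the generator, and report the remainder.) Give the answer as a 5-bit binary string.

00010

Append 5 zeros: 100100001111100000. Divide by 100101 (XOR where the leading bit is 1):
  pos 0: 100100 XOR 100101 = 000001
  pos 5: 100111 XOR 100101 = 000010
  pos 9: 101100 XOR 100101 = 001001
  pos 11: 100100 XOR 100101 = 000001
Remainder (last 5 bits) = 00010. This is the CRC / FCS.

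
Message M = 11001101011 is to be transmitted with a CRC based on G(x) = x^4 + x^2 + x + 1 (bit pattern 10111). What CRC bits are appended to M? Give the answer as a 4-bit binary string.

1110

Append 4 zeros: 110011010110000. Divide by 10111 (XOR where the leading bit is 1):
  pos 0: 11001 XOR 10111 = 01110
  pos 1: 11101 XOR 10111 = 01010
  pos 2: 10100 XOR 10111 = 00011
  pos 5: 11101 XOR 10111 = 01010
  pos 6: 10101 XOR 10111 = 00010
  pos 9: 10000 XOR 10111 = 00111
Remainder (last 4 bits) = 1110. This is the CRC / FCS.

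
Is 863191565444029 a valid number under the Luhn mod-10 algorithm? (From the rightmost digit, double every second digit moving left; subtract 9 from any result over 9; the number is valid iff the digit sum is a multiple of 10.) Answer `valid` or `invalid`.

invalid

From the right, keep odd positions and double even positions (subtract 9 from any doubled value over 9):
  doubled (positions 2,4,...): 4 8 8 3 2 2 3 → sum 30
  kept (positions 1,3,...): 9 0 4 5 5 9 3 8 → sum 43
Total = 73.
73 mod 10 = 3, so the number is invalid.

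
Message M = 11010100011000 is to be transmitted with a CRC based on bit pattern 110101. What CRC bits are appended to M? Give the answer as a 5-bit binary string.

01111

Append 5 zeros: 1101010001100000000. Divide by 110101 (XOR where the leading bit is 1):
  pos 0: 110101 XOR 110101 = 000000
  pos 9: 110000 XOR 110101 = 000101
  pos 12: 101000 XOR 110101 = 011101
  pos 13: 111010 XOR 110101 = 001111
Remainder (last 5 bits) = 01111. This is the CRC / FCS.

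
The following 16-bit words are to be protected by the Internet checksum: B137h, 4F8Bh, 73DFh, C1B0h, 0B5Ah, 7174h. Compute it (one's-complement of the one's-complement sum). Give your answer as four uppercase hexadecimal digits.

One's-complement addition (fold any carry out of bit 15 back into bit 0):
  0xB137 + 0x4F8B = 0x100C2 → wrap carry → 0x00C3
  0x00C3 + 0x73DF = 0x074A2
  0x74A2 + 0xC1B0 = 0x13652 → wrap carry → 0x3653
  0x3653 + 0x0B5A = 0x041AD
  0x41AD + 0x7174 = 0x0B321
One's-complement sum = 0xB321.
Checksum = ~0xB321 & 0xFFFF = 0x4CDE.

4CDE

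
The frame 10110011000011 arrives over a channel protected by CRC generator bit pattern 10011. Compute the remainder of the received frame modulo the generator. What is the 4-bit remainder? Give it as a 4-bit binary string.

Modulo-2 division of 10110011000011 by 10011:
  pos 0: 10110 XOR 10011 = 00101
  pos 2: 10101 XOR 10011 = 00110
  pos 4: 11010 XOR 10011 = 01001
  pos 5: 10010 XOR 10011 = 00001
  pos 9: 10011 XOR 10011 = 00000
Remainder = 0000 (zero — the frame passes the CRC check).

0000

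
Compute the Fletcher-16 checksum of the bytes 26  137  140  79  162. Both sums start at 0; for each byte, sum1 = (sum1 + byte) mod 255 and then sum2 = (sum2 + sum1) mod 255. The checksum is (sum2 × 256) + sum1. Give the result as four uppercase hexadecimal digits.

Running sums (mod 255):
  after byte 0 (26): sum1=26, sum2=26
  after byte 1 (137): sum1=163, sum2=189
  after byte 2 (140): sum1=48, sum2=237
  after byte 3 (79): sum1=127, sum2=109
  after byte 4 (162): sum1=34, sum2=143
Checksum = sum2·256 + sum1 = 143·256 + 34 = 36642 = 0x8F22.

8F22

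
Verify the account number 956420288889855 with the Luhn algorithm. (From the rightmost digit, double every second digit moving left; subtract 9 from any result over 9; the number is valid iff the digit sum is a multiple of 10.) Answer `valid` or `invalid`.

From the right, keep odd positions and double even positions (subtract 9 from any doubled value over 9):
  doubled (positions 2,4,...): 1 9 7 7 0 8 1 → sum 33
  kept (positions 1,3,...): 5 8 8 8 2 2 6 9 → sum 48
Total = 81.
81 mod 10 = 1, so the number is invalid.

invalid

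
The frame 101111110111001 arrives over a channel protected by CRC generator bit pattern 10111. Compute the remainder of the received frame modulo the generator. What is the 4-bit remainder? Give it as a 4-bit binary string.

0111

Modulo-2 division of 101111110111001 by 10111:
  pos 0: 10111 XOR 10111 = 00000
  pos 5: 11101 XOR 10111 = 01010
  pos 6: 10101 XOR 10111 = 00010
  pos 9: 10100 XOR 10111 = 00011
Remainder = 0111 (nonzero — an error is detected).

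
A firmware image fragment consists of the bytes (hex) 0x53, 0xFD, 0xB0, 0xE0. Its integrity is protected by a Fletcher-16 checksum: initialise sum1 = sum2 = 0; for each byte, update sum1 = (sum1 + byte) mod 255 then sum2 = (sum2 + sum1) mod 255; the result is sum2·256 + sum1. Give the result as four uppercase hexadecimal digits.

89E2

Running sums (mod 255):
  after byte 0 (0x53): sum1=83, sum2=83
  after byte 1 (0xFD): sum1=81, sum2=164
  after byte 2 (0xB0): sum1=2, sum2=166
  after byte 3 (0xE0): sum1=226, sum2=137
Checksum = sum2·256 + sum1 = 137·256 + 226 = 35298 = 0x89E2.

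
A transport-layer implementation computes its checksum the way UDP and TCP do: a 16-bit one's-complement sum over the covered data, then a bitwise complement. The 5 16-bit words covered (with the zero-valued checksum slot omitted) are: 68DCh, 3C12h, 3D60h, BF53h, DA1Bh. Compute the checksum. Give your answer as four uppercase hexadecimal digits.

8441

One's-complement addition (fold any carry out of bit 15 back into bit 0):
  0x68DC + 0x3C12 = 0x0A4EE
  0xA4EE + 0x3D60 = 0x0E24E
  0xE24E + 0xBF53 = 0x1A1A1 → wrap carry → 0xA1A2
  0xA1A2 + 0xDA1B = 0x17BBD → wrap carry → 0x7BBE
One's-complement sum = 0x7BBE.
Checksum = ~0x7BBE & 0xFFFF = 0x8441.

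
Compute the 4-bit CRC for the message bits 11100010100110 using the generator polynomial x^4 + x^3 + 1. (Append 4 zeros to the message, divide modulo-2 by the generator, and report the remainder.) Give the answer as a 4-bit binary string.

Append 4 zeros: 111000101001100000. Divide by 11001 (XOR where the leading bit is 1):
  pos 0: 11100 XOR 11001 = 00101
  pos 2: 10101 XOR 11001 = 01100
  pos 3: 11000 XOR 11001 = 00001
  pos 7: 11001 XOR 11001 = 00000
  pos 12: 10000 XOR 11001 = 01001
  pos 13: 10010 XOR 11001 = 01011
Remainder (last 4 bits) = 1011. This is the CRC / FCS.

1011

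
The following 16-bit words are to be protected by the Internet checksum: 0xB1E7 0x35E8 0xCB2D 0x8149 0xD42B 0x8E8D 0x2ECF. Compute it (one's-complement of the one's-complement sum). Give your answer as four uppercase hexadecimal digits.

One's-complement addition (fold any carry out of bit 15 back into bit 0):
  0xB1E7 + 0x35E8 = 0x0E7CF
  0xE7CF + 0xCB2D = 0x1B2FC → wrap carry → 0xB2FD
  0xB2FD + 0x8149 = 0x13446 → wrap carry → 0x3447
  0x3447 + 0xD42B = 0x10872 → wrap carry → 0x0873
  0x0873 + 0x8E8D = 0x09700
  0x9700 + 0x2ECF = 0x0C5CF
One's-complement sum = 0xC5CF.
Checksum = ~0xC5CF & 0xFFFF = 0x3A30.

3A30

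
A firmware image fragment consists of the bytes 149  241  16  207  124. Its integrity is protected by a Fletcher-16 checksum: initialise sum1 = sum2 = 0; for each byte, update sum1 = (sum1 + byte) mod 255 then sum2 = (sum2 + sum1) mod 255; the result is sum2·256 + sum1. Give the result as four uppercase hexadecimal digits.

Running sums (mod 255):
  after byte 0 (149): sum1=149, sum2=149
  after byte 1 (241): sum1=135, sum2=29
  after byte 2 (16): sum1=151, sum2=180
  after byte 3 (207): sum1=103, sum2=28
  after byte 4 (124): sum1=227, sum2=0
Checksum = sum2·256 + sum1 = 0·256 + 227 = 227 = 0x00E3.

00E3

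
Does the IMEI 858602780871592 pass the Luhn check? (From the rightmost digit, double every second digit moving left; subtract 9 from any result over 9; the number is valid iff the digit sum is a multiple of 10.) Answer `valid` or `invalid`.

valid

From the right, keep odd positions and double even positions (subtract 9 from any doubled value over 9):
  doubled (positions 2,4,...): 9 2 7 7 4 3 1 → sum 33
  kept (positions 1,3,...): 2 5 7 0 7 0 8 8 → sum 37
Total = 70.
70 mod 10 = 0, so the number is valid.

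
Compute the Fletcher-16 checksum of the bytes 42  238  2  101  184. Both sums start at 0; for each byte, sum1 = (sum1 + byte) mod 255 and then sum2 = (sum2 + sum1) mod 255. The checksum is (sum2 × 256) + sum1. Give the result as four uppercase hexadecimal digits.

1839

Running sums (mod 255):
  after byte 0 (42): sum1=42, sum2=42
  after byte 1 (238): sum1=25, sum2=67
  after byte 2 (2): sum1=27, sum2=94
  after byte 3 (101): sum1=128, sum2=222
  after byte 4 (184): sum1=57, sum2=24
Checksum = sum2·256 + sum1 = 24·256 + 57 = 6201 = 0x1839.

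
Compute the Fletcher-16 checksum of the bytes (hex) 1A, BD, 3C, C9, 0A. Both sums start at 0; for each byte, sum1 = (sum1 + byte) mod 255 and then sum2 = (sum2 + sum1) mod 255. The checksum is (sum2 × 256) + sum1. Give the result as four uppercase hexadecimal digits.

CBE7

Running sums (mod 255):
  after byte 0 (1A): sum1=26, sum2=26
  after byte 1 (BD): sum1=215, sum2=241
  after byte 2 (3C): sum1=20, sum2=6
  after byte 3 (C9): sum1=221, sum2=227
  after byte 4 (0A): sum1=231, sum2=203
Checksum = sum2·256 + sum1 = 203·256 + 231 = 52199 = 0xCBE7.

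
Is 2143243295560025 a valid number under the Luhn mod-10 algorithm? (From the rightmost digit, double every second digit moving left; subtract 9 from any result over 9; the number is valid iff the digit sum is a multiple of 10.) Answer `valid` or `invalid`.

invalid

From the right, keep odd positions and double even positions (subtract 9 from any doubled value over 9):
  doubled (positions 2,4,...): 4 0 1 9 6 4 8 4 → sum 36
  kept (positions 1,3,...): 5 0 6 5 2 4 3 1 → sum 26
Total = 62.
62 mod 10 = 2, so the number is invalid.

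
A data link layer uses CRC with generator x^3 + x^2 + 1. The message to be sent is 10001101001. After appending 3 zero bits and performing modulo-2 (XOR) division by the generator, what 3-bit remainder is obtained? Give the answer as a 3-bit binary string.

Append 3 zeros: 10001101001000. Divide by 1101 (XOR where the leading bit is 1):
  pos 0: 1000 XOR 1101 = 0101
  pos 1: 1011 XOR 1101 = 0110
  pos 2: 1101 XOR 1101 = 0000
  pos 7: 1001 XOR 1101 = 0100
  pos 8: 1000 XOR 1101 = 0101
  pos 9: 1010 XOR 1101 = 0111
  pos 10: 1110 XOR 1101 = 0011
Remainder (last 3 bits) = 011. This is the CRC / FCS.

011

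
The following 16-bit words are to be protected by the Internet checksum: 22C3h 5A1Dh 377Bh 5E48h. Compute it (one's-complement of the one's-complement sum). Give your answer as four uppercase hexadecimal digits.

ED5B

One's-complement addition (fold any carry out of bit 15 back into bit 0):
  0x22C3 + 0x5A1D = 0x07CE0
  0x7CE0 + 0x377B = 0x0B45B
  0xB45B + 0x5E48 = 0x112A3 → wrap carry → 0x12A4
One's-complement sum = 0x12A4.
Checksum = ~0x12A4 & 0xFFFF = 0xED5B.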